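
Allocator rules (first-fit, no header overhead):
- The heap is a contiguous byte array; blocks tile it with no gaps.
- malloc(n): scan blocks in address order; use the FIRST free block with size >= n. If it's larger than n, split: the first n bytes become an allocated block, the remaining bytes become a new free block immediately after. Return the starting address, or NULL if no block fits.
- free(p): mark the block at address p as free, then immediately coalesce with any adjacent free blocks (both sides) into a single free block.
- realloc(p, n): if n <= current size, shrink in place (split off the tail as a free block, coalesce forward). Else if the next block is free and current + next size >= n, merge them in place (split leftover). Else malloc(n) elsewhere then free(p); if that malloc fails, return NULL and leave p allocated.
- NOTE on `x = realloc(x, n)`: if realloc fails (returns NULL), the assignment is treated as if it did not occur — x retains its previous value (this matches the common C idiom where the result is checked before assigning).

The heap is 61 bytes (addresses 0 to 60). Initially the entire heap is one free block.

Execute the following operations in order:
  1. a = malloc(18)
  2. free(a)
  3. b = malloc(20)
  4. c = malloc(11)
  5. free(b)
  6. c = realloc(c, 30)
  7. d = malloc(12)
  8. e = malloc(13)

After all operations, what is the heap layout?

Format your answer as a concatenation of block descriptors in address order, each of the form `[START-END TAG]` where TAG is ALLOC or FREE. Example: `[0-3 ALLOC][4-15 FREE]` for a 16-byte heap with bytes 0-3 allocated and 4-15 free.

Op 1: a = malloc(18) -> a = 0; heap: [0-17 ALLOC][18-60 FREE]
Op 2: free(a) -> (freed a); heap: [0-60 FREE]
Op 3: b = malloc(20) -> b = 0; heap: [0-19 ALLOC][20-60 FREE]
Op 4: c = malloc(11) -> c = 20; heap: [0-19 ALLOC][20-30 ALLOC][31-60 FREE]
Op 5: free(b) -> (freed b); heap: [0-19 FREE][20-30 ALLOC][31-60 FREE]
Op 6: c = realloc(c, 30) -> c = 20; heap: [0-19 FREE][20-49 ALLOC][50-60 FREE]
Op 7: d = malloc(12) -> d = 0; heap: [0-11 ALLOC][12-19 FREE][20-49 ALLOC][50-60 FREE]
Op 8: e = malloc(13) -> e = NULL; heap: [0-11 ALLOC][12-19 FREE][20-49 ALLOC][50-60 FREE]

Answer: [0-11 ALLOC][12-19 FREE][20-49 ALLOC][50-60 FREE]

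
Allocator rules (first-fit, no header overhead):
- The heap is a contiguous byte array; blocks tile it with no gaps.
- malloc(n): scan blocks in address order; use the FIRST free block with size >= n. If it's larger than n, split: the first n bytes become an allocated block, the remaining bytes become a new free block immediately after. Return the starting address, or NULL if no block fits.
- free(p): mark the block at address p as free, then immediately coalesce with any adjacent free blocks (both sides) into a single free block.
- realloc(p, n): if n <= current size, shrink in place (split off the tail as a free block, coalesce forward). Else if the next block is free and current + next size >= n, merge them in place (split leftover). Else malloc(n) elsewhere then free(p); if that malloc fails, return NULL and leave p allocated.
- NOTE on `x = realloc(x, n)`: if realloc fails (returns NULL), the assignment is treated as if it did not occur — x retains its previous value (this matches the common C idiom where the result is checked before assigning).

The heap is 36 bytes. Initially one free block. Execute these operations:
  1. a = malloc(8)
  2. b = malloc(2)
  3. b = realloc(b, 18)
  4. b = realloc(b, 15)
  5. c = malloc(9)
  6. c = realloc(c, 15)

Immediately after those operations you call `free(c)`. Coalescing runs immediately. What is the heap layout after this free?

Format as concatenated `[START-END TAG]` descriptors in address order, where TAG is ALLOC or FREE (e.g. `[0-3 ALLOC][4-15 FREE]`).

Op 1: a = malloc(8) -> a = 0; heap: [0-7 ALLOC][8-35 FREE]
Op 2: b = malloc(2) -> b = 8; heap: [0-7 ALLOC][8-9 ALLOC][10-35 FREE]
Op 3: b = realloc(b, 18) -> b = 8; heap: [0-7 ALLOC][8-25 ALLOC][26-35 FREE]
Op 4: b = realloc(b, 15) -> b = 8; heap: [0-7 ALLOC][8-22 ALLOC][23-35 FREE]
Op 5: c = malloc(9) -> c = 23; heap: [0-7 ALLOC][8-22 ALLOC][23-31 ALLOC][32-35 FREE]
Op 6: c = realloc(c, 15) -> NULL (c unchanged); heap: [0-7 ALLOC][8-22 ALLOC][23-31 ALLOC][32-35 FREE]
free(c): c = 23 -> block [23-31 ALLOC]; mark free, coalesce with adjacent free neighbors -> [0-7 ALLOC][8-22 ALLOC][23-35 FREE]

Answer: [0-7 ALLOC][8-22 ALLOC][23-35 FREE]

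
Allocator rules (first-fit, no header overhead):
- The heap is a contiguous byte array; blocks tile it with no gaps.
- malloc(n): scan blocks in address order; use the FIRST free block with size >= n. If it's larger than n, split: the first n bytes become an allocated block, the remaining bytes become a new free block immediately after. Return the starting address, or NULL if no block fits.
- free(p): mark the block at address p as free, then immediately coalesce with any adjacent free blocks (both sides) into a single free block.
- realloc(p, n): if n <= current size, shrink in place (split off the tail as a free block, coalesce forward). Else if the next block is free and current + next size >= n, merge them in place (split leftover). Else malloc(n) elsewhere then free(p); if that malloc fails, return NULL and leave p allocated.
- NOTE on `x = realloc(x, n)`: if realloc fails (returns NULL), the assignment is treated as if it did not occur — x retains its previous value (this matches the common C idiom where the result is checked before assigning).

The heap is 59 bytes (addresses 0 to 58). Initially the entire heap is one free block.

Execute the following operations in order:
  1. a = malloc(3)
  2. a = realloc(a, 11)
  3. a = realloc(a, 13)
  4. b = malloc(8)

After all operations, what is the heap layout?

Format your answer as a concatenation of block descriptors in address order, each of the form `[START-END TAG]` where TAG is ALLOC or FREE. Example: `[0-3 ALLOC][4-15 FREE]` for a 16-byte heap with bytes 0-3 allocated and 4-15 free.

Op 1: a = malloc(3) -> a = 0; heap: [0-2 ALLOC][3-58 FREE]
Op 2: a = realloc(a, 11) -> a = 0; heap: [0-10 ALLOC][11-58 FREE]
Op 3: a = realloc(a, 13) -> a = 0; heap: [0-12 ALLOC][13-58 FREE]
Op 4: b = malloc(8) -> b = 13; heap: [0-12 ALLOC][13-20 ALLOC][21-58 FREE]

Answer: [0-12 ALLOC][13-20 ALLOC][21-58 FREE]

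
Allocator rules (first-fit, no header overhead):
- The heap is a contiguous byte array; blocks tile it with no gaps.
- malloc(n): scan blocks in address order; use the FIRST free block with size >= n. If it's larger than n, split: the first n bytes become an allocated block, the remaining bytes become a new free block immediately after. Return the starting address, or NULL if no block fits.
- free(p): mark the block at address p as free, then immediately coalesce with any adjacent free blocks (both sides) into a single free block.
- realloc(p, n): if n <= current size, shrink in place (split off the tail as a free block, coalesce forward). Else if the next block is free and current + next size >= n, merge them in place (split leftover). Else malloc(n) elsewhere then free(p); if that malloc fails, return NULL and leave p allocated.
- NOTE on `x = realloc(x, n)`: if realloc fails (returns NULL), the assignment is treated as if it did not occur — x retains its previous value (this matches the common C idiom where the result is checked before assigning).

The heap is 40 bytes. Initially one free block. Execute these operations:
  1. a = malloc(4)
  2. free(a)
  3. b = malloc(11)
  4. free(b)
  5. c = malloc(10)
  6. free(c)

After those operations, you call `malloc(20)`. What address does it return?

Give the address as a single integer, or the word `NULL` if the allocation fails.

Op 1: a = malloc(4) -> a = 0; heap: [0-3 ALLOC][4-39 FREE]
Op 2: free(a) -> (freed a); heap: [0-39 FREE]
Op 3: b = malloc(11) -> b = 0; heap: [0-10 ALLOC][11-39 FREE]
Op 4: free(b) -> (freed b); heap: [0-39 FREE]
Op 5: c = malloc(10) -> c = 0; heap: [0-9 ALLOC][10-39 FREE]
Op 6: free(c) -> (freed c); heap: [0-39 FREE]
malloc(20): first-fit scan over [0-39 FREE] -> 0

Answer: 0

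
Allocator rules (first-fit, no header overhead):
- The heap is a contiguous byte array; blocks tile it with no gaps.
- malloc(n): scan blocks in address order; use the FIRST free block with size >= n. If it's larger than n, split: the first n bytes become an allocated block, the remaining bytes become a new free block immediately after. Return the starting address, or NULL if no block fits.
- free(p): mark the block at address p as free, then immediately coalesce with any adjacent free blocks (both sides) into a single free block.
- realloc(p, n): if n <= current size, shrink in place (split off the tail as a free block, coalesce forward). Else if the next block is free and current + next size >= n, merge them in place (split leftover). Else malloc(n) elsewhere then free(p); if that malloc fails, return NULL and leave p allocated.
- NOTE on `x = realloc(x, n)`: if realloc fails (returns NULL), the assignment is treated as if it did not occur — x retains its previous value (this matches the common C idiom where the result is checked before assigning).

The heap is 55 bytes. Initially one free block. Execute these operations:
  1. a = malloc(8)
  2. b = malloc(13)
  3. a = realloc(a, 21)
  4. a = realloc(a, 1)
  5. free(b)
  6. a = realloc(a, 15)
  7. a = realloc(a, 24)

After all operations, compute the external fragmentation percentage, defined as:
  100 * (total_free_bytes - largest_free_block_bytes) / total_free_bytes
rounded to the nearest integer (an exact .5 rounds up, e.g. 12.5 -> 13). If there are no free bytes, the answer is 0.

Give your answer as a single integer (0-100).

Op 1: a = malloc(8) -> a = 0; heap: [0-7 ALLOC][8-54 FREE]
Op 2: b = malloc(13) -> b = 8; heap: [0-7 ALLOC][8-20 ALLOC][21-54 FREE]
Op 3: a = realloc(a, 21) -> a = 21; heap: [0-7 FREE][8-20 ALLOC][21-41 ALLOC][42-54 FREE]
Op 4: a = realloc(a, 1) -> a = 21; heap: [0-7 FREE][8-20 ALLOC][21-21 ALLOC][22-54 FREE]
Op 5: free(b) -> (freed b); heap: [0-20 FREE][21-21 ALLOC][22-54 FREE]
Op 6: a = realloc(a, 15) -> a = 21; heap: [0-20 FREE][21-35 ALLOC][36-54 FREE]
Op 7: a = realloc(a, 24) -> a = 21; heap: [0-20 FREE][21-44 ALLOC][45-54 FREE]
Free blocks: [21 10] total_free=31 largest=21 -> 100*(31-21)/31 = 1000/31 ≈ 32.258 -> rounds to 32

Answer: 32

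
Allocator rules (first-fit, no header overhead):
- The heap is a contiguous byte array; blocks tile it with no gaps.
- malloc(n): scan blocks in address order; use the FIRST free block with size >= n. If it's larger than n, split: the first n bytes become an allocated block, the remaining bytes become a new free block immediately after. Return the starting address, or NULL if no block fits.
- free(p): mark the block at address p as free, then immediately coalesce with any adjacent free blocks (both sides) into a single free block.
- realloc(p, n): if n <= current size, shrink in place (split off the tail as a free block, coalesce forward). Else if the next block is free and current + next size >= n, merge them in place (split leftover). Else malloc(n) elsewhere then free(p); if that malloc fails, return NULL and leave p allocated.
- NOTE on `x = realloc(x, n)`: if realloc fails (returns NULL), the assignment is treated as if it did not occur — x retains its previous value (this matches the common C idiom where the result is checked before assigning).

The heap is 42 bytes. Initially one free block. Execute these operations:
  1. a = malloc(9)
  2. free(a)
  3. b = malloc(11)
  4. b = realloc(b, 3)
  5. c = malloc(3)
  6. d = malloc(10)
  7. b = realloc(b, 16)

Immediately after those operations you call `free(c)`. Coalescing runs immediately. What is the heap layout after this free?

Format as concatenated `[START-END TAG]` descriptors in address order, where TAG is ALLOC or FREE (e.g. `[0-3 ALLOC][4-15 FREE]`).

Op 1: a = malloc(9) -> a = 0; heap: [0-8 ALLOC][9-41 FREE]
Op 2: free(a) -> (freed a); heap: [0-41 FREE]
Op 3: b = malloc(11) -> b = 0; heap: [0-10 ALLOC][11-41 FREE]
Op 4: b = realloc(b, 3) -> b = 0; heap: [0-2 ALLOC][3-41 FREE]
Op 5: c = malloc(3) -> c = 3; heap: [0-2 ALLOC][3-5 ALLOC][6-41 FREE]
Op 6: d = malloc(10) -> d = 6; heap: [0-2 ALLOC][3-5 ALLOC][6-15 ALLOC][16-41 FREE]
Op 7: b = realloc(b, 16) -> b = 16; heap: [0-2 FREE][3-5 ALLOC][6-15 ALLOC][16-31 ALLOC][32-41 FREE]
free(c): c = 3 -> block [3-5 ALLOC]; mark free, coalesce with adjacent free neighbors -> [0-5 FREE][6-15 ALLOC][16-31 ALLOC][32-41 FREE]

Answer: [0-5 FREE][6-15 ALLOC][16-31 ALLOC][32-41 FREE]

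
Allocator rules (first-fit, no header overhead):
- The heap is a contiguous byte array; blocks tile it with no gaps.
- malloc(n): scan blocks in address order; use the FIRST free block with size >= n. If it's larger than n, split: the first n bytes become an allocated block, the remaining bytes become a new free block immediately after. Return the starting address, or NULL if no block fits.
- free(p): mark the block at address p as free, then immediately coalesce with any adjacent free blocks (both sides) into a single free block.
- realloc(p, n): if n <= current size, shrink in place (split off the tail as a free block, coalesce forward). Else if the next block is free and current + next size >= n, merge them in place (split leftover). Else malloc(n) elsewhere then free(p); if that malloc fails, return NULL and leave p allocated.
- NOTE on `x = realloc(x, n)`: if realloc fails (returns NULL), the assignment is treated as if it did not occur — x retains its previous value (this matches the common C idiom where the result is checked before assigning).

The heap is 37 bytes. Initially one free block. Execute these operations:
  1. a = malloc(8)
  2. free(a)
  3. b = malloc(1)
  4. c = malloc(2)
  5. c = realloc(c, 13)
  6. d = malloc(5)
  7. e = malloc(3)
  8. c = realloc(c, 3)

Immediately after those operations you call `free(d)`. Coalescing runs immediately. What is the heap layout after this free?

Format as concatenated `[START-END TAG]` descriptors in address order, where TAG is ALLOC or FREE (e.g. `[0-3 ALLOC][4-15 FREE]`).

Op 1: a = malloc(8) -> a = 0; heap: [0-7 ALLOC][8-36 FREE]
Op 2: free(a) -> (freed a); heap: [0-36 FREE]
Op 3: b = malloc(1) -> b = 0; heap: [0-0 ALLOC][1-36 FREE]
Op 4: c = malloc(2) -> c = 1; heap: [0-0 ALLOC][1-2 ALLOC][3-36 FREE]
Op 5: c = realloc(c, 13) -> c = 1; heap: [0-0 ALLOC][1-13 ALLOC][14-36 FREE]
Op 6: d = malloc(5) -> d = 14; heap: [0-0 ALLOC][1-13 ALLOC][14-18 ALLOC][19-36 FREE]
Op 7: e = malloc(3) -> e = 19; heap: [0-0 ALLOC][1-13 ALLOC][14-18 ALLOC][19-21 ALLOC][22-36 FREE]
Op 8: c = realloc(c, 3) -> c = 1; heap: [0-0 ALLOC][1-3 ALLOC][4-13 FREE][14-18 ALLOC][19-21 ALLOC][22-36 FREE]
free(d): d = 14 -> block [14-18 ALLOC]; mark free, coalesce with adjacent free neighbors -> [0-0 ALLOC][1-3 ALLOC][4-18 FREE][19-21 ALLOC][22-36 FREE]

Answer: [0-0 ALLOC][1-3 ALLOC][4-18 FREE][19-21 ALLOC][22-36 FREE]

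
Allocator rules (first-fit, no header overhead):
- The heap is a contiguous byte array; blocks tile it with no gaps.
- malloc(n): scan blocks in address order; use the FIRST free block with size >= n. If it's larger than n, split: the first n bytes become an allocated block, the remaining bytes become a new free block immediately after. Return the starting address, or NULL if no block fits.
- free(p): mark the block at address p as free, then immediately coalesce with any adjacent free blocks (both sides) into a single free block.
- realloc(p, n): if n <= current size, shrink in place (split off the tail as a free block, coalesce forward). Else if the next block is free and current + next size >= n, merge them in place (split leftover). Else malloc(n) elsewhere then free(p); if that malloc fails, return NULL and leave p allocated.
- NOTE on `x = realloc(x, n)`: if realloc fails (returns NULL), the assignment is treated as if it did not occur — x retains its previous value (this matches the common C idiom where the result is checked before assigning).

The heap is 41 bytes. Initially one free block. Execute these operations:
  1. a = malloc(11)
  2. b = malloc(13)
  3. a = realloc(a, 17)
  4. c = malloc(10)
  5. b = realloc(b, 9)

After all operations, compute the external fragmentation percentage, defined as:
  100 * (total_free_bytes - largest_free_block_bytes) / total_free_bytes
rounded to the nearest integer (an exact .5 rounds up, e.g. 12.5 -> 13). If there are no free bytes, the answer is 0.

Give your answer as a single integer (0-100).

Answer: 20

Derivation:
Op 1: a = malloc(11) -> a = 0; heap: [0-10 ALLOC][11-40 FREE]
Op 2: b = malloc(13) -> b = 11; heap: [0-10 ALLOC][11-23 ALLOC][24-40 FREE]
Op 3: a = realloc(a, 17) -> a = 24; heap: [0-10 FREE][11-23 ALLOC][24-40 ALLOC]
Op 4: c = malloc(10) -> c = 0; heap: [0-9 ALLOC][10-10 FREE][11-23 ALLOC][24-40 ALLOC]
Op 5: b = realloc(b, 9) -> b = 11; heap: [0-9 ALLOC][10-10 FREE][11-19 ALLOC][20-23 FREE][24-40 ALLOC]
Free blocks: [1 4] total_free=5 largest=4 -> 100*(5-4)/5 = 100/5 = 20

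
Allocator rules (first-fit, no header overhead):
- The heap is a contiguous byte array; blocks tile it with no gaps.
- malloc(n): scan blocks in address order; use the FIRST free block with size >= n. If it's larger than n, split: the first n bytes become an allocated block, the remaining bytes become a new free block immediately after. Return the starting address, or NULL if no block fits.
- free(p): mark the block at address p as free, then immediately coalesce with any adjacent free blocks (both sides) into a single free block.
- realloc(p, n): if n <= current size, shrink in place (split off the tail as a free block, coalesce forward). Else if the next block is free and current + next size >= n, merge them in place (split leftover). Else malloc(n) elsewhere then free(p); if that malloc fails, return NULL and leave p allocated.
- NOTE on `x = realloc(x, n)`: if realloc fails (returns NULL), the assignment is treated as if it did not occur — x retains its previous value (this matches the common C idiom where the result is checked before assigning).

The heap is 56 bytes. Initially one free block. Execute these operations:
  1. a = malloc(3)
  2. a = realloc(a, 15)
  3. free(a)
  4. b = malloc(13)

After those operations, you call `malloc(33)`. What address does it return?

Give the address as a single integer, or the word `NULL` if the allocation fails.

Answer: 13

Derivation:
Op 1: a = malloc(3) -> a = 0; heap: [0-2 ALLOC][3-55 FREE]
Op 2: a = realloc(a, 15) -> a = 0; heap: [0-14 ALLOC][15-55 FREE]
Op 3: free(a) -> (freed a); heap: [0-55 FREE]
Op 4: b = malloc(13) -> b = 0; heap: [0-12 ALLOC][13-55 FREE]
malloc(33): first-fit scan over [0-12 ALLOC][13-55 FREE] -> 13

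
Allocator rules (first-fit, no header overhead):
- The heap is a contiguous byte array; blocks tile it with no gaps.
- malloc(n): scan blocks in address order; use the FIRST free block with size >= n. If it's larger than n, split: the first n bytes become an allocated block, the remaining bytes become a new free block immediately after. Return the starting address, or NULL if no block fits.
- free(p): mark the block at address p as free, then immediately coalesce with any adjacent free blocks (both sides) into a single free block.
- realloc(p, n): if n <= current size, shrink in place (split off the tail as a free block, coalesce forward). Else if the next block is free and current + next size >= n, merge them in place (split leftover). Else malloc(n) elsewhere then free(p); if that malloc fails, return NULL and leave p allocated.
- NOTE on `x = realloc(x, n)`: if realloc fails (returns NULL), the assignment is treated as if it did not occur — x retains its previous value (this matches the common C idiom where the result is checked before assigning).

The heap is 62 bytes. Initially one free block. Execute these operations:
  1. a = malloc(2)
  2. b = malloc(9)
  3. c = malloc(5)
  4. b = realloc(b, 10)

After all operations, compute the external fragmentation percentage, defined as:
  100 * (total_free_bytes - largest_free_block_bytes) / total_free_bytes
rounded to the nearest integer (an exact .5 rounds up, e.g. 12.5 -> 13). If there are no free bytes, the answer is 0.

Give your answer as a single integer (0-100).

Answer: 20

Derivation:
Op 1: a = malloc(2) -> a = 0; heap: [0-1 ALLOC][2-61 FREE]
Op 2: b = malloc(9) -> b = 2; heap: [0-1 ALLOC][2-10 ALLOC][11-61 FREE]
Op 3: c = malloc(5) -> c = 11; heap: [0-1 ALLOC][2-10 ALLOC][11-15 ALLOC][16-61 FREE]
Op 4: b = realloc(b, 10) -> b = 16; heap: [0-1 ALLOC][2-10 FREE][11-15 ALLOC][16-25 ALLOC][26-61 FREE]
Free blocks: [9 36] total_free=45 largest=36 -> 100*(45-36)/45 = 900/45 = 20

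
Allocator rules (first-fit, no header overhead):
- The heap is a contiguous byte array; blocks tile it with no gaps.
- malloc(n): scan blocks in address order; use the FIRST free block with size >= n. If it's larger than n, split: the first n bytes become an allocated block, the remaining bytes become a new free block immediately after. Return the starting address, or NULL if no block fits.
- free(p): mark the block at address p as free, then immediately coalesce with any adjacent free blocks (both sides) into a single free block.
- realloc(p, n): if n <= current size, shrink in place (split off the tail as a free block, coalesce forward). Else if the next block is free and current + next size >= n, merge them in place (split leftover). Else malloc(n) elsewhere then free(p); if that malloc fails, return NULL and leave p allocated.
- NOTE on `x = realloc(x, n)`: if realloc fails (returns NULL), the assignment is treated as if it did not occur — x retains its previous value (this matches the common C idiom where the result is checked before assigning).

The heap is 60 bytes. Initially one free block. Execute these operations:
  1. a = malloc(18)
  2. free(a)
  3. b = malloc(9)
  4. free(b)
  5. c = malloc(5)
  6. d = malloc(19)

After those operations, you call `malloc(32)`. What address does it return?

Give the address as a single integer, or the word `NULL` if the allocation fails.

Op 1: a = malloc(18) -> a = 0; heap: [0-17 ALLOC][18-59 FREE]
Op 2: free(a) -> (freed a); heap: [0-59 FREE]
Op 3: b = malloc(9) -> b = 0; heap: [0-8 ALLOC][9-59 FREE]
Op 4: free(b) -> (freed b); heap: [0-59 FREE]
Op 5: c = malloc(5) -> c = 0; heap: [0-4 ALLOC][5-59 FREE]
Op 6: d = malloc(19) -> d = 5; heap: [0-4 ALLOC][5-23 ALLOC][24-59 FREE]
malloc(32): first-fit scan over [0-4 ALLOC][5-23 ALLOC][24-59 FREE] -> 24

Answer: 24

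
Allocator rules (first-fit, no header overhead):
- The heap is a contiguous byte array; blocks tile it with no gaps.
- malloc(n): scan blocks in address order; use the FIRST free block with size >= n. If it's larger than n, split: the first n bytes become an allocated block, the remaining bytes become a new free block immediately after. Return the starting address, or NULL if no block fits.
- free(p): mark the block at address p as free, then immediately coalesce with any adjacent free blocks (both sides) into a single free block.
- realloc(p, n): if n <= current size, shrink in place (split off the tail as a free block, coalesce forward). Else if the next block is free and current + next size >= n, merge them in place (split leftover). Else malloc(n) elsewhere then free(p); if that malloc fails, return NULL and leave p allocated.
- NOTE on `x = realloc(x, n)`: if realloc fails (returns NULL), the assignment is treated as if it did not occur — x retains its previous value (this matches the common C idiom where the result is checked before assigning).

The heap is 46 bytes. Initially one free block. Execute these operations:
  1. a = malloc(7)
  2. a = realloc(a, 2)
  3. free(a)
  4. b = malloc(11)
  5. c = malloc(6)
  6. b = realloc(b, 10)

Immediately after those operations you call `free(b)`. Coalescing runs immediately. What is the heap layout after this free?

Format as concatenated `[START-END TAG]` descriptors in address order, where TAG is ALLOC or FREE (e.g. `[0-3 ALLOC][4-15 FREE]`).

Answer: [0-10 FREE][11-16 ALLOC][17-45 FREE]

Derivation:
Op 1: a = malloc(7) -> a = 0; heap: [0-6 ALLOC][7-45 FREE]
Op 2: a = realloc(a, 2) -> a = 0; heap: [0-1 ALLOC][2-45 FREE]
Op 3: free(a) -> (freed a); heap: [0-45 FREE]
Op 4: b = malloc(11) -> b = 0; heap: [0-10 ALLOC][11-45 FREE]
Op 5: c = malloc(6) -> c = 11; heap: [0-10 ALLOC][11-16 ALLOC][17-45 FREE]
Op 6: b = realloc(b, 10) -> b = 0; heap: [0-9 ALLOC][10-10 FREE][11-16 ALLOC][17-45 FREE]
free(b): b = 0 -> block [0-9 ALLOC]; mark free, coalesce with adjacent free neighbors -> [0-10 FREE][11-16 ALLOC][17-45 FREE]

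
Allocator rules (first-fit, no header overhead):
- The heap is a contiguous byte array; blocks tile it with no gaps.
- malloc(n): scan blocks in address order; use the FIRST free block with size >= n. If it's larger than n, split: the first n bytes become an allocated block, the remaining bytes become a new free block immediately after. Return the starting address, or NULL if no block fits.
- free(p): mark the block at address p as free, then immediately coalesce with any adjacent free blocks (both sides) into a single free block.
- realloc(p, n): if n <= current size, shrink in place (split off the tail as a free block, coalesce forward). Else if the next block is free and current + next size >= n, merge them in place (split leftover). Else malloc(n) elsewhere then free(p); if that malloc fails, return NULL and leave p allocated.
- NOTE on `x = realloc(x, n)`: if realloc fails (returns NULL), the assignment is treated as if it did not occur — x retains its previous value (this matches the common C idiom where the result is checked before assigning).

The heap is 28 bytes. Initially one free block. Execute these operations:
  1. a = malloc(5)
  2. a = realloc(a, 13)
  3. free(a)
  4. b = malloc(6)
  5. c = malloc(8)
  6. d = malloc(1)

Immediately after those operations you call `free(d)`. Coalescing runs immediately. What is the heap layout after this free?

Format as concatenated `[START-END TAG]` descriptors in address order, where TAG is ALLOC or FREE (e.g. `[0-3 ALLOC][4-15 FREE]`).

Op 1: a = malloc(5) -> a = 0; heap: [0-4 ALLOC][5-27 FREE]
Op 2: a = realloc(a, 13) -> a = 0; heap: [0-12 ALLOC][13-27 FREE]
Op 3: free(a) -> (freed a); heap: [0-27 FREE]
Op 4: b = malloc(6) -> b = 0; heap: [0-5 ALLOC][6-27 FREE]
Op 5: c = malloc(8) -> c = 6; heap: [0-5 ALLOC][6-13 ALLOC][14-27 FREE]
Op 6: d = malloc(1) -> d = 14; heap: [0-5 ALLOC][6-13 ALLOC][14-14 ALLOC][15-27 FREE]
free(d): d = 14 -> block [14-14 ALLOC]; mark free, coalesce with adjacent free neighbors -> [0-5 ALLOC][6-13 ALLOC][14-27 FREE]

Answer: [0-5 ALLOC][6-13 ALLOC][14-27 FREE]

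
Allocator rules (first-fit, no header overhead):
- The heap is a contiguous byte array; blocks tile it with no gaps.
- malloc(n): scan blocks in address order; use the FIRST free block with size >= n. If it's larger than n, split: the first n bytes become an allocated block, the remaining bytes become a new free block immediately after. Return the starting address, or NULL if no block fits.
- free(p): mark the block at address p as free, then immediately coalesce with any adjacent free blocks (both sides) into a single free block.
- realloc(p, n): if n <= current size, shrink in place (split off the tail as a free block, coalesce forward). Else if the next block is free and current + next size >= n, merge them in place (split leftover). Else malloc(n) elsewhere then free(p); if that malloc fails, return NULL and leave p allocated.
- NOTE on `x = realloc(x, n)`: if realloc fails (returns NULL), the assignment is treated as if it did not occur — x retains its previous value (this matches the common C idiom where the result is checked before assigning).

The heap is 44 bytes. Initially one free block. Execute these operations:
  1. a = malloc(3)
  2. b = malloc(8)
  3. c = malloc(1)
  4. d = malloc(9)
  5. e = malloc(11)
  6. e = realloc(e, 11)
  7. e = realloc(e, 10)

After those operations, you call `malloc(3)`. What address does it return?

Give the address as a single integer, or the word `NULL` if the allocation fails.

Answer: 31

Derivation:
Op 1: a = malloc(3) -> a = 0; heap: [0-2 ALLOC][3-43 FREE]
Op 2: b = malloc(8) -> b = 3; heap: [0-2 ALLOC][3-10 ALLOC][11-43 FREE]
Op 3: c = malloc(1) -> c = 11; heap: [0-2 ALLOC][3-10 ALLOC][11-11 ALLOC][12-43 FREE]
Op 4: d = malloc(9) -> d = 12; heap: [0-2 ALLOC][3-10 ALLOC][11-11 ALLOC][12-20 ALLOC][21-43 FREE]
Op 5: e = malloc(11) -> e = 21; heap: [0-2 ALLOC][3-10 ALLOC][11-11 ALLOC][12-20 ALLOC][21-31 ALLOC][32-43 FREE]
Op 6: e = realloc(e, 11) -> e = 21; heap: [0-2 ALLOC][3-10 ALLOC][11-11 ALLOC][12-20 ALLOC][21-31 ALLOC][32-43 FREE]
Op 7: e = realloc(e, 10) -> e = 21; heap: [0-2 ALLOC][3-10 ALLOC][11-11 ALLOC][12-20 ALLOC][21-30 ALLOC][31-43 FREE]
malloc(3): first-fit scan over [0-2 ALLOC][3-10 ALLOC][11-11 ALLOC][12-20 ALLOC][21-30 ALLOC][31-43 FREE] -> 31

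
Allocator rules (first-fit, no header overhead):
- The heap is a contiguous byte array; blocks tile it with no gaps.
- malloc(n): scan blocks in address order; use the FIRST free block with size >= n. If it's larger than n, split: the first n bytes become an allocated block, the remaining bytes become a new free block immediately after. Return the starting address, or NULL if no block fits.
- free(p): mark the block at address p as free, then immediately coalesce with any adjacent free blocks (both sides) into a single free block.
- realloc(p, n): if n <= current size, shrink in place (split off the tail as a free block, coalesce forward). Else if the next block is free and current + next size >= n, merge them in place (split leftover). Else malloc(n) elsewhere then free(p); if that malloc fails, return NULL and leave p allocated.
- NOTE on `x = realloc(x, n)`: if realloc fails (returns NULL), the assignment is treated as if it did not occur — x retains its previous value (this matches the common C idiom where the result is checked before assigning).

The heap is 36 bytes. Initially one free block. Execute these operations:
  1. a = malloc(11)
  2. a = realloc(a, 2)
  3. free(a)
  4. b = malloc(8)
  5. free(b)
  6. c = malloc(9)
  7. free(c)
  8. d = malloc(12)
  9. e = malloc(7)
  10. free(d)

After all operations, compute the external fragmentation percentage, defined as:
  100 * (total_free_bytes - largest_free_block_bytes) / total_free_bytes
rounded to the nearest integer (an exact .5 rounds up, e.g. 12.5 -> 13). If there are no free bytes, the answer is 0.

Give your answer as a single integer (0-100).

Answer: 41

Derivation:
Op 1: a = malloc(11) -> a = 0; heap: [0-10 ALLOC][11-35 FREE]
Op 2: a = realloc(a, 2) -> a = 0; heap: [0-1 ALLOC][2-35 FREE]
Op 3: free(a) -> (freed a); heap: [0-35 FREE]
Op 4: b = malloc(8) -> b = 0; heap: [0-7 ALLOC][8-35 FREE]
Op 5: free(b) -> (freed b); heap: [0-35 FREE]
Op 6: c = malloc(9) -> c = 0; heap: [0-8 ALLOC][9-35 FREE]
Op 7: free(c) -> (freed c); heap: [0-35 FREE]
Op 8: d = malloc(12) -> d = 0; heap: [0-11 ALLOC][12-35 FREE]
Op 9: e = malloc(7) -> e = 12; heap: [0-11 ALLOC][12-18 ALLOC][19-35 FREE]
Op 10: free(d) -> (freed d); heap: [0-11 FREE][12-18 ALLOC][19-35 FREE]
Free blocks: [12 17] total_free=29 largest=17 -> 100*(29-17)/29 = 1200/29 ≈ 41.379 -> rounds to 41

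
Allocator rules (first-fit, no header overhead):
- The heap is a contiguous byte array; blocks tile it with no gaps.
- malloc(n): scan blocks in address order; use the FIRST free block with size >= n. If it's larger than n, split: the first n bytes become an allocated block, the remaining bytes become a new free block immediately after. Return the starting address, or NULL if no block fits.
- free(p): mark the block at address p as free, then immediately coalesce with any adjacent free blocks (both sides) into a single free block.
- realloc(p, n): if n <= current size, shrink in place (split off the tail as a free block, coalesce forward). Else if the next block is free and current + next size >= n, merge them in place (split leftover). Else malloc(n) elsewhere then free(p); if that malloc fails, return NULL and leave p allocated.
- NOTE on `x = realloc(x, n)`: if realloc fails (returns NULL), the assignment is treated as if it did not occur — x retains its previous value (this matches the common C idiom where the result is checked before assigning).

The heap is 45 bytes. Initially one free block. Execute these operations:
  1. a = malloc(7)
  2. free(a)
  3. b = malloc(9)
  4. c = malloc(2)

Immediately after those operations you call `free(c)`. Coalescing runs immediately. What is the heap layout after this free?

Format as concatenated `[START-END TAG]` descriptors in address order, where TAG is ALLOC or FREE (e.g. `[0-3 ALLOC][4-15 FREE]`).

Answer: [0-8 ALLOC][9-44 FREE]

Derivation:
Op 1: a = malloc(7) -> a = 0; heap: [0-6 ALLOC][7-44 FREE]
Op 2: free(a) -> (freed a); heap: [0-44 FREE]
Op 3: b = malloc(9) -> b = 0; heap: [0-8 ALLOC][9-44 FREE]
Op 4: c = malloc(2) -> c = 9; heap: [0-8 ALLOC][9-10 ALLOC][11-44 FREE]
free(c): c = 9 -> block [9-10 ALLOC]; mark free, coalesce with adjacent free neighbors -> [0-8 ALLOC][9-44 FREE]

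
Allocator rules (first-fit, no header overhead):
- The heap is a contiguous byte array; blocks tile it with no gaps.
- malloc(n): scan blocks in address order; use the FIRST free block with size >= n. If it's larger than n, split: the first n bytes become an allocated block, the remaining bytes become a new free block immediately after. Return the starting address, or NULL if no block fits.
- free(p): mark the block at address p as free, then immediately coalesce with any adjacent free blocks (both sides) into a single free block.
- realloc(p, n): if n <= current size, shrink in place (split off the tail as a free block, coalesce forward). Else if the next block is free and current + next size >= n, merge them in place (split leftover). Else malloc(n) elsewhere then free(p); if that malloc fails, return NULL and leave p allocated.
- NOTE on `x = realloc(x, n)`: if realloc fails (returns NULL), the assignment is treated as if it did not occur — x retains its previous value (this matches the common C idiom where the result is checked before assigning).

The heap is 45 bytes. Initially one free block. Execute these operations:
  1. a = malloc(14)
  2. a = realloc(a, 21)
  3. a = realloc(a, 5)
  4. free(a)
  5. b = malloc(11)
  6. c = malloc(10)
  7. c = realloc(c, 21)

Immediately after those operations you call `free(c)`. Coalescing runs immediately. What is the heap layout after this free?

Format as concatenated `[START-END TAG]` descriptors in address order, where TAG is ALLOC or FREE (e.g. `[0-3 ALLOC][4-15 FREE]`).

Answer: [0-10 ALLOC][11-44 FREE]

Derivation:
Op 1: a = malloc(14) -> a = 0; heap: [0-13 ALLOC][14-44 FREE]
Op 2: a = realloc(a, 21) -> a = 0; heap: [0-20 ALLOC][21-44 FREE]
Op 3: a = realloc(a, 5) -> a = 0; heap: [0-4 ALLOC][5-44 FREE]
Op 4: free(a) -> (freed a); heap: [0-44 FREE]
Op 5: b = malloc(11) -> b = 0; heap: [0-10 ALLOC][11-44 FREE]
Op 6: c = malloc(10) -> c = 11; heap: [0-10 ALLOC][11-20 ALLOC][21-44 FREE]
Op 7: c = realloc(c, 21) -> c = 11; heap: [0-10 ALLOC][11-31 ALLOC][32-44 FREE]
free(c): c = 11 -> block [11-31 ALLOC]; mark free, coalesce with adjacent free neighbors -> [0-10 ALLOC][11-44 FREE]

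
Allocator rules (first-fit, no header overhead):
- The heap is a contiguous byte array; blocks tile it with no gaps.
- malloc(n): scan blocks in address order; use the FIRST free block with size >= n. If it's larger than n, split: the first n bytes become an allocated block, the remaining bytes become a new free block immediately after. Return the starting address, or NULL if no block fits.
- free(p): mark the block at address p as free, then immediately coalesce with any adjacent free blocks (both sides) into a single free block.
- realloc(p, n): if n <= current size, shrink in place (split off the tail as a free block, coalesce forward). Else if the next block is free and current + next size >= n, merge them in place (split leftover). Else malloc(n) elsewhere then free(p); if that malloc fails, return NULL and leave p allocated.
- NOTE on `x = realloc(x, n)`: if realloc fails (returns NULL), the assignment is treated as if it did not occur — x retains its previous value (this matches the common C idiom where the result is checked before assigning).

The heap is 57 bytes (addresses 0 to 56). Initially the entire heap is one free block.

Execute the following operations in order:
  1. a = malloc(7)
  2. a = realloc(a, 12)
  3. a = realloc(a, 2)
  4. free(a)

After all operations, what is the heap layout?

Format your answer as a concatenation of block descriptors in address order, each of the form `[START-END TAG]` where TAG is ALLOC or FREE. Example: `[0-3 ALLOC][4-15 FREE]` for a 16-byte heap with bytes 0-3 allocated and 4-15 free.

Op 1: a = malloc(7) -> a = 0; heap: [0-6 ALLOC][7-56 FREE]
Op 2: a = realloc(a, 12) -> a = 0; heap: [0-11 ALLOC][12-56 FREE]
Op 3: a = realloc(a, 2) -> a = 0; heap: [0-1 ALLOC][2-56 FREE]
Op 4: free(a) -> (freed a); heap: [0-56 FREE]

Answer: [0-56 FREE]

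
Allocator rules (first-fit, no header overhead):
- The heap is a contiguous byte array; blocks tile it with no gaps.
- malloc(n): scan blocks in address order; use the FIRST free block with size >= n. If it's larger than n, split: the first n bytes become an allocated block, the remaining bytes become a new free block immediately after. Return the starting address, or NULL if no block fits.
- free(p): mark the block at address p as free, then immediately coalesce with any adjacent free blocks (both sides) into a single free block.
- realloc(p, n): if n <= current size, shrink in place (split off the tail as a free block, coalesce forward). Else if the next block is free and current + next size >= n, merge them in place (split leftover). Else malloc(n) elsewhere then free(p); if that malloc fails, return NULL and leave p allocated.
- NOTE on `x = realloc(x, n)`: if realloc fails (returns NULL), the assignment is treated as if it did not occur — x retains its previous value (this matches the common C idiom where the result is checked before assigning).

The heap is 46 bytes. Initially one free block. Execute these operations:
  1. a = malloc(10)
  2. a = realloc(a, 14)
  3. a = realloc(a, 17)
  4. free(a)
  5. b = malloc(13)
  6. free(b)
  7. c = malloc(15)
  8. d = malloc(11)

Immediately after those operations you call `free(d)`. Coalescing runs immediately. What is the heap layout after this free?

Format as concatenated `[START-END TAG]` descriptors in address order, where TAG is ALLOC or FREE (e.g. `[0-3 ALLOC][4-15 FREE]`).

Op 1: a = malloc(10) -> a = 0; heap: [0-9 ALLOC][10-45 FREE]
Op 2: a = realloc(a, 14) -> a = 0; heap: [0-13 ALLOC][14-45 FREE]
Op 3: a = realloc(a, 17) -> a = 0; heap: [0-16 ALLOC][17-45 FREE]
Op 4: free(a) -> (freed a); heap: [0-45 FREE]
Op 5: b = malloc(13) -> b = 0; heap: [0-12 ALLOC][13-45 FREE]
Op 6: free(b) -> (freed b); heap: [0-45 FREE]
Op 7: c = malloc(15) -> c = 0; heap: [0-14 ALLOC][15-45 FREE]
Op 8: d = malloc(11) -> d = 15; heap: [0-14 ALLOC][15-25 ALLOC][26-45 FREE]
free(d): d = 15 -> block [15-25 ALLOC]; mark free, coalesce with adjacent free neighbors -> [0-14 ALLOC][15-45 FREE]

Answer: [0-14 ALLOC][15-45 FREE]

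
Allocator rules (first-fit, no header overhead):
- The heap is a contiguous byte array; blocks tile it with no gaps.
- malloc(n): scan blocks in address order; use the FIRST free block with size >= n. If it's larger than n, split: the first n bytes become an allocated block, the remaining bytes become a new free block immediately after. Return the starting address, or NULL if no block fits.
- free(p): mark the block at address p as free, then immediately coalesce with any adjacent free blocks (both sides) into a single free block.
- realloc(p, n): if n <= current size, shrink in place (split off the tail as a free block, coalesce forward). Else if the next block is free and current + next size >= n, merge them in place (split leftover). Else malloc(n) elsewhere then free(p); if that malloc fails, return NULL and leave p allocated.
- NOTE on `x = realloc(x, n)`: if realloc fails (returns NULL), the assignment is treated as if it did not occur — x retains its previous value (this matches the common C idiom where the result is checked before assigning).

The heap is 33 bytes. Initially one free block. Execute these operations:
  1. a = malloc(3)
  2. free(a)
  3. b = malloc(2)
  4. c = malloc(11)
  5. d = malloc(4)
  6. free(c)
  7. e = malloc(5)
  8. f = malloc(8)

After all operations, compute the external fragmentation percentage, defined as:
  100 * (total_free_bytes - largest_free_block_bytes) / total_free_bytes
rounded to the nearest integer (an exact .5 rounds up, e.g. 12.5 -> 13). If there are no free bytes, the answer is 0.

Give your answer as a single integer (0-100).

Op 1: a = malloc(3) -> a = 0; heap: [0-2 ALLOC][3-32 FREE]
Op 2: free(a) -> (freed a); heap: [0-32 FREE]
Op 3: b = malloc(2) -> b = 0; heap: [0-1 ALLOC][2-32 FREE]
Op 4: c = malloc(11) -> c = 2; heap: [0-1 ALLOC][2-12 ALLOC][13-32 FREE]
Op 5: d = malloc(4) -> d = 13; heap: [0-1 ALLOC][2-12 ALLOC][13-16 ALLOC][17-32 FREE]
Op 6: free(c) -> (freed c); heap: [0-1 ALLOC][2-12 FREE][13-16 ALLOC][17-32 FREE]
Op 7: e = malloc(5) -> e = 2; heap: [0-1 ALLOC][2-6 ALLOC][7-12 FREE][13-16 ALLOC][17-32 FREE]
Op 8: f = malloc(8) -> f = 17; heap: [0-1 ALLOC][2-6 ALLOC][7-12 FREE][13-16 ALLOC][17-24 ALLOC][25-32 FREE]
Free blocks: [6 8] total_free=14 largest=8 -> 100*(14-8)/14 = 600/14 ≈ 42.857 -> rounds to 43

Answer: 43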